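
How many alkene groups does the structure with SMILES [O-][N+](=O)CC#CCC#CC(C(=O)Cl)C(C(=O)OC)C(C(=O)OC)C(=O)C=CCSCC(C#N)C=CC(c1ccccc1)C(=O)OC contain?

2

–NO2 on carbon → nitro group.
C≡C triple bond → alkyne.
C≡C triple bond → alkyne.
pendant –C(=O)X: carbonyl C bonded to C and halogen → acyl halide.
pendant –COOCH3: carbonyl C bonded to C and –OCH3 → ester.
pendant –COOCH3: carbonyl C bonded to C and –OCH3 → ester.
–C(=O)– with carbon on both sides → ketone.
C=C double bond → alkene.
C–S–C linkage → sulfide (thioether).
pendant –C≡N: nitrile.
C=C double bond → alkene.
pendant –C6H5: benzene ring → arene.
–C(=O)OCH3: carbonyl C bonded to C and to –OCH3 → ester (not ketone + ether).
Alkene appears at: CH=CH, CH=CH → 2.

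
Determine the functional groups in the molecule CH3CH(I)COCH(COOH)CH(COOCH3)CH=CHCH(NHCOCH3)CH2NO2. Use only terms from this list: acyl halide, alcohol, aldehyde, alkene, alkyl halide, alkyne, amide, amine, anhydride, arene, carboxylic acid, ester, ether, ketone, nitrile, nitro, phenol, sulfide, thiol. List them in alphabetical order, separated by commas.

alkene, alkyl halide, amide, carboxylic acid, ester, ketone, nitro

Taking each segment in turn:
  CH(I): halogen on an sp³ carbon → alkyl halide.
  CO: –C(=O)– with carbon on both sides → ketone.
  CH(COOH): pendant –COOH: carbonyl C bonded to C and –OH → carboxylic acid.
  CH(COOCH3): pendant –COOCH3: carbonyl C bonded to C and –OCH3 → ester.
  CH=CH: C=C double bond → alkene.
  CH(NHCOCH3): pendant –NHC(=O)CH3: N bonded to a carbonyl → amide (not amine).
  CH2NO2: –NO2 on carbon → nitro group.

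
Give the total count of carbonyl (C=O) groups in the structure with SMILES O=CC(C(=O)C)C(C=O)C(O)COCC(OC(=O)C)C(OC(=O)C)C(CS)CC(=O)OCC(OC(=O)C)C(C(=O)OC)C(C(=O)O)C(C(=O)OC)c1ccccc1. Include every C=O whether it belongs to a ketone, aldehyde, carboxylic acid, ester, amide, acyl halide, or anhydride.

OHC: aldehyde, 1 C=O (running total 1).
CH(COCH3): ketone, 1 C=O (running total 2).
CH(CHO): aldehyde, 1 C=O (running total 3).
CH(OCOCH3): ester, 1 C=O (running total 4).
CH(OCOCH3): ester, 1 C=O (running total 5).
CH2COOCH2: ester, 1 C=O (running total 6).
CH(OCOCH3): ester, 1 C=O (running total 7).
CH(COOCH3): ester, 1 C=O (running total 8).
CH(COOH): carboxylic acid, 1 C=O (running total 9).
CH(COOCH3): ester, 1 C=O (running total 10).

10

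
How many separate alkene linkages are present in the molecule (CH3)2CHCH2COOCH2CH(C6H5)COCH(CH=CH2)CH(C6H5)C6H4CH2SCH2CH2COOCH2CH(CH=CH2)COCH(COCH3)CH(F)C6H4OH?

Taking each segment in turn:
  CH2COOCH2: –C(=O)–O–C with C on the carbonyl side → ester.
  CH(C6H5): pendant –C6H5: benzene ring → arene.
  CO: –C(=O)– with carbon on both sides → ketone.
  CH(CH=CH2): pendant –CH=CH2: C=C double bond → alkene.
  CH(C6H5): pendant –C6H5: benzene ring → arene.
  C6H4: para-disubstituted benzene ring → arene.
  CH2SCH2: C–S–C linkage → sulfide (thioether).
  CH2COOCH2: –C(=O)–O–C with C on the carbonyl side → ester.
  CH(CH=CH2): pendant –CH=CH2: C=C double bond → alkene.
  CO: –C(=O)– with carbon on both sides → ketone.
  CH(COCH3): pendant –COCH3: carbonyl C bonded to two carbons → ketone.
  CH(F): halogen on an sp³ carbon → alkyl halide.
  C6H4OH: –OH attached directly to an aromatic ring → phenol (not alcohol); the ring itself is an arene.
Alkene appears at: CH(CH=CH2), CH(CH=CH2) → 2.

2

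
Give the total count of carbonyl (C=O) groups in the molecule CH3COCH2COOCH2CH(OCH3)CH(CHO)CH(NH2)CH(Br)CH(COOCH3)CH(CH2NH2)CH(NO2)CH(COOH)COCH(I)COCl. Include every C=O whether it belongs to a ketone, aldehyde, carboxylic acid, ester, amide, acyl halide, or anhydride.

CO: ketone, 1 C=O (running total 1).
CH2COOCH2: ester, 1 C=O (running total 2).
CH(CHO): aldehyde, 1 C=O (running total 3).
CH(COOCH3): ester, 1 C=O (running total 4).
CH(COOH): carboxylic acid, 1 C=O (running total 5).
CO: ketone, 1 C=O (running total 6).
COCl: acyl halide, 1 C=O (running total 7).

7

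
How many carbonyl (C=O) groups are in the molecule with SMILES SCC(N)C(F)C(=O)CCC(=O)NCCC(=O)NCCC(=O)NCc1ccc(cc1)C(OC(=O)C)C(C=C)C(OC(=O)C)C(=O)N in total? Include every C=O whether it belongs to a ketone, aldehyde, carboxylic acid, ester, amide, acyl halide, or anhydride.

7

CO: ketone, 1 C=O (running total 1).
CH2CONHCH2: amide, 1 C=O (running total 2).
CH2CONHCH2: amide, 1 C=O (running total 3).
CH2CONHCH2: amide, 1 C=O (running total 4).
CH(OCOCH3): ester, 1 C=O (running total 5).
CH(OCOCH3): ester, 1 C=O (running total 6).
CONH2: amide, 1 C=O (running total 7).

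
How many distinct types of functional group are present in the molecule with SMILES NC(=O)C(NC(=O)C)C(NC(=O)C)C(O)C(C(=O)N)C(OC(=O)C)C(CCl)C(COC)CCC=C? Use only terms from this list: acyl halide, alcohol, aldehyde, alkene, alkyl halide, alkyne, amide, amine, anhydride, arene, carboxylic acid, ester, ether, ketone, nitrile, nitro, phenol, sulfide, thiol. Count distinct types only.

6

Taking each segment in turn:
  H2NCO: –C(=O)NH2: carbonyl C bonded to C and to N → amide (the N is not a separate amine).
  CH(NHCOCH3): pendant –NHC(=O)CH3: N bonded to a carbonyl → amide (not amine).
  CH(NHCOCH3): pendant –NHC(=O)CH3: N bonded to a carbonyl → amide (not amine).
  CH(OH): –OH on an sp³ carbon → alcohol (secondary).
  CH(CONH2): pendant –CONH2: carbonyl C bonded to C and N → amide.
  CH(OCOCH3): pendant –OC(=O)CH3: an acyloxy group → ester.
  CH(CH2Cl): pendant –CH2X: halogen on sp³ carbon → alkyl halide.
  CH(CH2OCH3): pendant –CH2OCH3: C–O–C linkage → ether.
  CH=CH2: C=C double bond → alkene.
Distinct types present: alcohol, alkene, alkyl halide, amide, ester, ether.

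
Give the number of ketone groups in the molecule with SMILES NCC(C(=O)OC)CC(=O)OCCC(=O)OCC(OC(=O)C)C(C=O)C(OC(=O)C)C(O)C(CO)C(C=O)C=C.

0

Taking each segment in turn:
  H2NCH2: –NH2 on an sp³ carbon with no adjacent C=O → amine.
  CH(COOCH3): pendant –COOCH3: carbonyl C bonded to C and –OCH3 → ester.
  CH2COOCH2: –C(=O)–O–C with C on the carbonyl side → ester.
  CH2COOCH2: –C(=O)–O–C with C on the carbonyl side → ester.
  CH(OCOCH3): pendant –OC(=O)CH3: an acyloxy group → ester.
  CH(CHO): pendant –CHO: carbonyl C bonded to C and H → aldehyde.
  CH(OCOCH3): pendant –OC(=O)CH3: an acyloxy group → ester.
  CH(OH): –OH on an sp³ carbon → alcohol (secondary).
  CH(CH2OH): pendant –CH2OH on an sp³ backbone C → alcohol.
  CH(CHO): pendant –CHO: carbonyl C bonded to C and H → aldehyde.
  CH=CH2: C=C double bond → alkene.
No segment is a ketone: CH(COOCH3) is ester, not ketone; CH2COOCH2 is ester, not ketone; CH2COOCH2 is ester, not ketone. → 0.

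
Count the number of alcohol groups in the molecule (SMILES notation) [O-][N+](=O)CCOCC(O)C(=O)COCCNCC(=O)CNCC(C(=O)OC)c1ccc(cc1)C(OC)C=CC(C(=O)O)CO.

2

–NO2 on carbon → nitro group.
C–O–C with sp³ carbons on both sides and no adjacent C=O → ether.
–OH on an sp³ carbon → alcohol (secondary).
–C(=O)– with carbon on both sides → ketone.
C–O–C with sp³ carbons on both sides and no adjacent C=O → ether.
C–N–C with sp³ carbons and no adjacent C=O → amine (secondary).
–C(=O)– with carbon on both sides → ketone.
C–N–C with sp³ carbons and no adjacent C=O → amine (secondary).
pendant –COOCH3: carbonyl C bonded to C and –OCH3 → ester.
para-disubstituted benzene ring → arene.
pendant –OCH3: C–O–C with sp³ C, no adjacent C=O → ether.
C=C double bond → alkene.
pendant –COOH: carbonyl C bonded to C and –OH → carboxylic acid.
–OH on an sp³ carbon → alcohol.
Alcohol appears at: CH(OH), CH2OH → 2.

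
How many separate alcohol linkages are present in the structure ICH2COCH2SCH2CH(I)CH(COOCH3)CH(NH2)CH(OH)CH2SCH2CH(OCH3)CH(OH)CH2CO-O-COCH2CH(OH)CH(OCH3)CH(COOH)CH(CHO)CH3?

3

Working along the chain:
  ICH2: halogen on an sp³ carbon → alkyl halide.
  CO: –C(=O)– with carbon on both sides → ketone.
  CH2SCH2: C–S–C linkage → sulfide (thioether).
  CH(I): halogen on an sp³ carbon → alkyl halide.
  CH(COOCH3): pendant –COOCH3: carbonyl C bonded to C and –OCH3 → ester.
  CH(NH2): –NH2 on an sp³ carbon with no adjacent C=O → amine.
  CH(OH): –OH on an sp³ carbon → alcohol (secondary).
  CH2SCH2: C–S–C linkage → sulfide (thioether).
  CH(OCH3): pendant –OCH3: C–O–C with sp³ C, no adjacent C=O → ether.
  CH(OH): –OH on an sp³ carbon → alcohol (secondary).
  CH2CO-O-COCH2: two acyl groups sharing one oxygen, –C(=O)–O–C(=O)– → anhydride.
  CH(OH): –OH on an sp³ carbon → alcohol (secondary).
  CH(OCH3): pendant –OCH3: C–O–C with sp³ C, no adjacent C=O → ether.
  CH(COOH): pendant –COOH: carbonyl C bonded to C and –OH → carboxylic acid.
  CH(CHO): pendant –CHO: carbonyl C bonded to C and H → aldehyde.
Alcohol appears at: CH(OH), CH(OH), CH(OH) → 3.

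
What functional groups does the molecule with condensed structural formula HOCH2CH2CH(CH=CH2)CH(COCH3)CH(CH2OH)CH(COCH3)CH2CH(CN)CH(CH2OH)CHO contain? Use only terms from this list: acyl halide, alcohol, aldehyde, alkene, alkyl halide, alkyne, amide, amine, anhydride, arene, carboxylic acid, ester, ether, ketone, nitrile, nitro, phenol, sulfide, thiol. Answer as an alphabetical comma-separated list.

alcohol, aldehyde, alkene, ketone, nitrile

HO– on an sp³ carbon → alcohol.
pendant –CH=CH2: C=C double bond → alkene.
pendant –COCH3: carbonyl C bonded to two carbons → ketone.
pendant –CH2OH on an sp³ backbone C → alcohol.
pendant –COCH3: carbonyl C bonded to two carbons → ketone.
pendant –C≡N: nitrile.
pendant –CH2OH on an sp³ backbone C → alcohol.
terminal –CHO: carbonyl C bonded to H and C → aldehyde.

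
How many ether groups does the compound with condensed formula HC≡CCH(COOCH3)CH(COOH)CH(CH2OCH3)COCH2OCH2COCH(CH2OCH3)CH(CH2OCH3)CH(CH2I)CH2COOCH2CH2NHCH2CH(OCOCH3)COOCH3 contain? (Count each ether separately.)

Reading the structure from left to right:
  HC≡C: C≡C triple bond → alkyne.
  CH(COOCH3): pendant –COOCH3: carbonyl C bonded to C and –OCH3 → ester.
  CH(COOH): pendant –COOH: carbonyl C bonded to C and –OH → carboxylic acid.
  CH(CH2OCH3): pendant –CH2OCH3: C–O–C linkage → ether.
  CO: –C(=O)– with carbon on both sides → ketone.
  CH2OCH2: C–O–C with sp³ carbons on both sides and no adjacent C=O → ether.
  CO: –C(=O)– with carbon on both sides → ketone.
  CH(CH2OCH3): pendant –CH2OCH3: C–O–C linkage → ether.
  CH(CH2OCH3): pendant –CH2OCH3: C–O–C linkage → ether.
  CH(CH2I): pendant –CH2X: halogen on sp³ carbon → alkyl halide.
  CH2COOCH2: –C(=O)–O–C with C on the carbonyl side → ester.
  CH2NHCH2: C–N–C with sp³ carbons and no adjacent C=O → amine (secondary).
  CH(OCOCH3): pendant –OC(=O)CH3: an acyloxy group → ester.
  COOCH3: –C(=O)OCH3: carbonyl C bonded to C and to –OCH3 → ester (not ketone + ether).
Ether appears at: CH(CH2OCH3), CH2OCH2, CH(CH2OCH3), CH(CH2OCH3) → 4.

4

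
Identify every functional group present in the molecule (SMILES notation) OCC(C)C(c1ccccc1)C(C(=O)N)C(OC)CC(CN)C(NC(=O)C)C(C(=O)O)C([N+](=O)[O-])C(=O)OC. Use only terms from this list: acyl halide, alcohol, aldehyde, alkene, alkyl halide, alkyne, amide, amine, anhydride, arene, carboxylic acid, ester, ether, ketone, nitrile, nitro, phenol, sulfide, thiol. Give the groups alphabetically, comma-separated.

Working along the chain:
  HOCH2: HO– on an sp³ carbon → alcohol.
  CH(C6H5): pendant –C6H5: benzene ring → arene.
  CH(CONH2): pendant –CONH2: carbonyl C bonded to C and N → amide.
  CH(OCH3): pendant –OCH3: C–O–C with sp³ C, no adjacent C=O → ether.
  CH(CH2NH2): pendant –CH2NH2: N on sp³ C, no adjacent C=O → amine.
  CH(NHCOCH3): pendant –NHC(=O)CH3: N bonded to a carbonyl → amide (not amine).
  CH(COOH): pendant –COOH: carbonyl C bonded to C and –OH → carboxylic acid.
  CH(NO2): –NO2 on an sp³ carbon → nitro (the N=O is not a carbonyl).
  COOCH3: –C(=O)OCH3: carbonyl C bonded to C and to –OCH3 → ester (not ketone + ether).

alcohol, amide, amine, arene, carboxylic acid, ester, ether, nitro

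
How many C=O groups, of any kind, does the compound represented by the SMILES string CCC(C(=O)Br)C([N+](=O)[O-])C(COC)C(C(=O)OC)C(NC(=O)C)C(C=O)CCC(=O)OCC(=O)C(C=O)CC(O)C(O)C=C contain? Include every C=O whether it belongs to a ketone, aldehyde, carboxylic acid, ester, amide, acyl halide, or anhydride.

CH(COBr): acyl halide, 1 C=O (running total 1).
CH(COOCH3): ester, 1 C=O (running total 2).
CH(NHCOCH3): amide, 1 C=O (running total 3).
CH(CHO): aldehyde, 1 C=O (running total 4).
CH2COOCH2: ester, 1 C=O (running total 5).
CO: ketone, 1 C=O (running total 6).
CH(CHO): aldehyde, 1 C=O (running total 7).

7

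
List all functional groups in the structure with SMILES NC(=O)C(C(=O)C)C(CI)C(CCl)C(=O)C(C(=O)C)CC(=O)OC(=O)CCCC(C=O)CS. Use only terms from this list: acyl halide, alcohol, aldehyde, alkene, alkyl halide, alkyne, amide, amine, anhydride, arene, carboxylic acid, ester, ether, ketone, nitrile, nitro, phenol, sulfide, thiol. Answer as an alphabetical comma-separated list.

aldehyde, alkyl halide, amide, anhydride, ketone, thiol

Working along the chain:
  H2NCO: –C(=O)NH2: carbonyl C bonded to C and to N → amide (the N is not a separate amine).
  CH(COCH3): pendant –COCH3: carbonyl C bonded to two carbons → ketone.
  CH(CH2I): pendant –CH2X: halogen on sp³ carbon → alkyl halide.
  CH(CH2Cl): pendant –CH2X: halogen on sp³ carbon → alkyl halide.
  CO: –C(=O)– with carbon on both sides → ketone.
  CH(COCH3): pendant –COCH3: carbonyl C bonded to two carbons → ketone.
  CH2CO-O-COCH2: two acyl groups sharing one oxygen, –C(=O)–O–C(=O)– → anhydride.
  CH(CHO): pendant –CHO: carbonyl C bonded to C and H → aldehyde.
  CH2SH: –SH on an sp³ carbon → thiol.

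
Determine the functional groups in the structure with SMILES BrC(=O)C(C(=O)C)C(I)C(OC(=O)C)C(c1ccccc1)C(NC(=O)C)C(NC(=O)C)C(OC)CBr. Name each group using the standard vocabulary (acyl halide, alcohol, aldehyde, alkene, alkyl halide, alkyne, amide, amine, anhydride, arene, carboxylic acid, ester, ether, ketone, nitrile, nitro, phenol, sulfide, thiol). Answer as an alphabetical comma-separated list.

Reading the structure from left to right:
  BrCO: –C(=O)Br: carbonyl C bonded to C and to a halogen → acyl halide (not alkyl halide).
  CH(COCH3): pendant –COCH3: carbonyl C bonded to two carbons → ketone.
  CH(I): halogen on an sp³ carbon → alkyl halide.
  CH(OCOCH3): pendant –OC(=O)CH3: an acyloxy group → ester.
  CH(C6H5): pendant –C6H5: benzene ring → arene.
  CH(NHCOCH3): pendant –NHC(=O)CH3: N bonded to a carbonyl → amide (not amine).
  CH(NHCOCH3): pendant –NHC(=O)CH3: N bonded to a carbonyl → amide (not amine).
  CH(OCH3): pendant –OCH3: C–O–C with sp³ C, no adjacent C=O → ether.
  CH2Br: halogen on an sp³ carbon → alkyl halide.

acyl halide, alkyl halide, amide, arene, ester, ether, ketone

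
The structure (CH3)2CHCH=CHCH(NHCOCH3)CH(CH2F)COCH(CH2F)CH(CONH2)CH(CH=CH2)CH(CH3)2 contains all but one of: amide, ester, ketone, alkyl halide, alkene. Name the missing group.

ester

amide: present (CH(NHCOCH3) — pendant –NHC(=O)CH3: N bonded to a carbonyl → amide (not amine)).
alkene: present (CH=CH — C=C double bond → alkene).
alkyl halide: present (CH(CH2F) — pendant –CH2X: halogen on sp³ carbon → alkyl halide).
ketone: present (CO — –C(=O)– with carbon on both sides → ketone).
ester: no segment matches this pattern.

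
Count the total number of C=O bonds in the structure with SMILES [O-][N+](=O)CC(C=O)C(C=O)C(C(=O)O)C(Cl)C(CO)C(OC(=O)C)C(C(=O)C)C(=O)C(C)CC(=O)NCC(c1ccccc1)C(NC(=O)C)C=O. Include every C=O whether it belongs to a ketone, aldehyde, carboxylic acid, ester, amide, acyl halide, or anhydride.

CH(CHO): aldehyde, 1 C=O (running total 1).
CH(CHO): aldehyde, 1 C=O (running total 2).
CH(COOH): carboxylic acid, 1 C=O (running total 3).
CH(OCOCH3): ester, 1 C=O (running total 4).
CH(COCH3): ketone, 1 C=O (running total 5).
CO: ketone, 1 C=O (running total 6).
CH2CONHCH2: amide, 1 C=O (running total 7).
CH(NHCOCH3): amide, 1 C=O (running total 8).
CHO: aldehyde, 1 C=O (running total 9).

9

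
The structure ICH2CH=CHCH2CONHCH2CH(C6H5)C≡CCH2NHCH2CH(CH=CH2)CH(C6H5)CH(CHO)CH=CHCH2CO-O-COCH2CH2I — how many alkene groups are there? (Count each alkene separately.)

3

Working along the chain:
  ICH2: halogen on an sp³ carbon → alkyl halide.
  CH=CH: C=C double bond → alkene.
  CH2CONHCH2: –C(=O)–N– linkage → amide (the N is not an amine).
  CH(C6H5): pendant –C6H5: benzene ring → arene.
  C≡C: C≡C triple bond → alkyne.
  CH2NHCH2: C–N–C with sp³ carbons and no adjacent C=O → amine (secondary).
  CH(CH=CH2): pendant –CH=CH2: C=C double bond → alkene.
  CH(C6H5): pendant –C6H5: benzene ring → arene.
  CH(CHO): pendant –CHO: carbonyl C bonded to C and H → aldehyde.
  CH=CH: C=C double bond → alkene.
  CH2CO-O-COCH2: two acyl groups sharing one oxygen, –C(=O)–O–C(=O)– → anhydride.
  CH2I: halogen on an sp³ carbon → alkyl halide.
Alkene appears at: CH=CH, CH(CH=CH2), CH=CH → 3.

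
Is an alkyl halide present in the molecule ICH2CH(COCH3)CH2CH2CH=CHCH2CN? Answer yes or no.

halogen on an sp³ carbon → alkyl halide.
pendant –COCH3: carbonyl C bonded to two carbons → ketone.
C=C double bond → alkene.
–C≡N: carbon triple-bonded to nitrogen → nitrile.
The ICH2 segment supplies the alkyl halide: halogen on an sp³ carbon → alkyl halide.

yes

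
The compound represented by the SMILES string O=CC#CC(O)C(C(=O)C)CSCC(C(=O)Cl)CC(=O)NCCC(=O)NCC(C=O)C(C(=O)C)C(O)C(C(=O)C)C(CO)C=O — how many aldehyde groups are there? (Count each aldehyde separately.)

3

Taking each segment in turn:
  OHC: terminal –CHO: carbonyl C bonded to H and C → aldehyde.
  C≡C: C≡C triple bond → alkyne.
  CH(OH): –OH on an sp³ carbon → alcohol (secondary).
  CH(COCH3): pendant –COCH3: carbonyl C bonded to two carbons → ketone.
  CH2SCH2: C–S–C linkage → sulfide (thioether).
  CH(COCl): pendant –C(=O)X: carbonyl C bonded to C and halogen → acyl halide.
  CH2CONHCH2: –C(=O)–N– linkage → amide (the N is not an amine).
  CH2CONHCH2: –C(=O)–N– linkage → amide (the N is not an amine).
  CH(CHO): pendant –CHO: carbonyl C bonded to C and H → aldehyde.
  CH(COCH3): pendant –COCH3: carbonyl C bonded to two carbons → ketone.
  CH(OH): –OH on an sp³ carbon → alcohol (secondary).
  CH(COCH3): pendant –COCH3: carbonyl C bonded to two carbons → ketone.
  CH(CH2OH): pendant –CH2OH on an sp³ backbone C → alcohol.
  CHO: terminal –CHO: carbonyl C bonded to H and C → aldehyde.
Aldehyde appears at: OHC, CH(CHO), CHO → 3.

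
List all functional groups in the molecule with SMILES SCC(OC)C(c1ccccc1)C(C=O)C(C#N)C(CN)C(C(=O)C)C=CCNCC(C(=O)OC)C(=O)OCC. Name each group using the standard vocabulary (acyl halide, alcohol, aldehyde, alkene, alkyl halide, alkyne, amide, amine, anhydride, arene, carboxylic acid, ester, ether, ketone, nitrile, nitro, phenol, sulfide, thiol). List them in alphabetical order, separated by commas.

–SH on an sp³ carbon → thiol.
pendant –OCH3: C–O–C with sp³ C, no adjacent C=O → ether.
pendant –C6H5: benzene ring → arene.
pendant –CHO: carbonyl C bonded to C and H → aldehyde.
pendant –C≡N: nitrile.
pendant –CH2NH2: N on sp³ C, no adjacent C=O → amine.
pendant –COCH3: carbonyl C bonded to two carbons → ketone.
C=C double bond → alkene.
C–N–C with sp³ carbons and no adjacent C=O → amine (secondary).
pendant –COOCH3: carbonyl C bonded to C and –OCH3 → ester.
–C(=O)OCH2CH3: carbonyl C bonded to C and to –OEt → ester.

aldehyde, alkene, amine, arene, ester, ether, ketone, nitrile, thiol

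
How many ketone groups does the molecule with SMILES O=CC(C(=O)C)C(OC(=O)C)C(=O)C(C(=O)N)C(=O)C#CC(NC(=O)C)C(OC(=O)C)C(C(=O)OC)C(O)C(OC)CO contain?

terminal –CHO: carbonyl C bonded to H and C → aldehyde.
pendant –COCH3: carbonyl C bonded to two carbons → ketone.
pendant –OC(=O)CH3: an acyloxy group → ester.
–C(=O)– with carbon on both sides → ketone.
pendant –CONH2: carbonyl C bonded to C and N → amide.
–C(=O)– with carbon on both sides → ketone.
C≡C triple bond → alkyne.
pendant –NHC(=O)CH3: N bonded to a carbonyl → amide (not amine).
pendant –OC(=O)CH3: an acyloxy group → ester.
pendant –COOCH3: carbonyl C bonded to C and –OCH3 → ester.
–OH on an sp³ carbon → alcohol (secondary).
pendant –OCH3: C–O–C with sp³ C, no adjacent C=O → ether.
–OH on an sp³ carbon → alcohol.
Ketone appears at: CH(COCH3), CO, CO → 3.

3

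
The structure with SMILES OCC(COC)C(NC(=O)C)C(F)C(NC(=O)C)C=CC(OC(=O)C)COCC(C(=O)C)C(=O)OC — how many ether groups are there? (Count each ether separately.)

2

Taking each segment in turn:
  HOCH2: HO– on an sp³ carbon → alcohol.
  CH(CH2OCH3): pendant –CH2OCH3: C–O–C linkage → ether.
  CH(NHCOCH3): pendant –NHC(=O)CH3: N bonded to a carbonyl → amide (not amine).
  CH(F): halogen on an sp³ carbon → alkyl halide.
  CH(NHCOCH3): pendant –NHC(=O)CH3: N bonded to a carbonyl → amide (not amine).
  CH=CH: C=C double bond → alkene.
  CH(OCOCH3): pendant –OC(=O)CH3: an acyloxy group → ester.
  CH2OCH2: C–O–C with sp³ carbons on both sides and no adjacent C=O → ether.
  CH(COCH3): pendant –COCH3: carbonyl C bonded to two carbons → ketone.
  COOCH3: –C(=O)OCH3: carbonyl C bonded to C and to –OCH3 → ester (not ketone + ether).
Ether appears at: CH(CH2OCH3), CH2OCH2 → 2.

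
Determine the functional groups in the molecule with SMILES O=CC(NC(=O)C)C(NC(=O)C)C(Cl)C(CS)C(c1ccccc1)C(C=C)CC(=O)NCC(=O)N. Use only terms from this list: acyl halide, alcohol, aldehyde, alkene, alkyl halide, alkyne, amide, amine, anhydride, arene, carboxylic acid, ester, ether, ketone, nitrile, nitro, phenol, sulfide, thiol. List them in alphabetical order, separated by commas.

Reading the structure from left to right:
  OHC: terminal –CHO: carbonyl C bonded to H and C → aldehyde.
  CH(NHCOCH3): pendant –NHC(=O)CH3: N bonded to a carbonyl → amide (not amine).
  CH(NHCOCH3): pendant –NHC(=O)CH3: N bonded to a carbonyl → amide (not amine).
  CH(Cl): halogen on an sp³ carbon → alkyl halide.
  CH(CH2SH): pendant –CH2SH → thiol.
  CH(C6H5): pendant –C6H5: benzene ring → arene.
  CH(CH=CH2): pendant –CH=CH2: C=C double bond → alkene.
  CH2CONHCH2: –C(=O)–N– linkage → amide (the N is not an amine).
  CONH2: –C(=O)NH2: carbonyl C bonded to C and to N → amide (the N is not a separate amine).

aldehyde, alkene, alkyl halide, amide, arene, thiol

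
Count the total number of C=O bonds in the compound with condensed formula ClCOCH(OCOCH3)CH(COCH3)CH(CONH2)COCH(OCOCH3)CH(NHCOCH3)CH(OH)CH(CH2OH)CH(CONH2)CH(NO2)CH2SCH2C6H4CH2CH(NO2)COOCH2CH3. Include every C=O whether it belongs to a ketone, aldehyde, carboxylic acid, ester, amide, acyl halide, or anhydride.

9

ClCO: acyl halide, 1 C=O (running total 1).
CH(OCOCH3): ester, 1 C=O (running total 2).
CH(COCH3): ketone, 1 C=O (running total 3).
CH(CONH2): amide, 1 C=O (running total 4).
CO: ketone, 1 C=O (running total 5).
CH(OCOCH3): ester, 1 C=O (running total 6).
CH(NHCOCH3): amide, 1 C=O (running total 7).
CH(CONH2): amide, 1 C=O (running total 8).
COOCH2CH3: ester, 1 C=O (running total 9).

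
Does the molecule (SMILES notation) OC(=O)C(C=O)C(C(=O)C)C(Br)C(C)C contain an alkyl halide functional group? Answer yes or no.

Taking each segment in turn:
  HOOC: –COOH: carbonyl C bonded to –OH and C → carboxylic acid (the –OH is not a separate alcohol).
  CH(CHO): pendant –CHO: carbonyl C bonded to C and H → aldehyde.
  CH(COCH3): pendant –COCH3: carbonyl C bonded to two carbons → ketone.
  CH(Br): halogen on an sp³ carbon → alkyl halide.
The CH(Br) segment supplies the alkyl halide: halogen on an sp³ carbon → alkyl halide.

yes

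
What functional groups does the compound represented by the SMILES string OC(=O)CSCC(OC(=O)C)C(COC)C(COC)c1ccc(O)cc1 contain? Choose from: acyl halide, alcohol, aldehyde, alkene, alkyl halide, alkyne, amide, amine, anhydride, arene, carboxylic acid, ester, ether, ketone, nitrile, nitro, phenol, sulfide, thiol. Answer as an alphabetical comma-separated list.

arene, carboxylic acid, ester, ether, phenol, sulfide

–COOH: carbonyl C bonded to –OH and C → carboxylic acid (the –OH is not a separate alcohol).
C–S–C linkage → sulfide (thioether).
pendant –OC(=O)CH3: an acyloxy group → ester.
pendant –CH2OCH3: C–O–C linkage → ether.
pendant –CH2OCH3: C–O–C linkage → ether.
–OH attached directly to an aromatic ring → phenol (not alcohol); the ring itself is an arene.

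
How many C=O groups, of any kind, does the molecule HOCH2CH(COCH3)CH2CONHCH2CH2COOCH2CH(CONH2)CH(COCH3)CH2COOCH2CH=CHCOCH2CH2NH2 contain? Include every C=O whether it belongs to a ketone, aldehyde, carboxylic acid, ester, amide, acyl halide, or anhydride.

7

CH(COCH3): ketone, 1 C=O (running total 1).
CH2CONHCH2: amide, 1 C=O (running total 2).
CH2COOCH2: ester, 1 C=O (running total 3).
CH(CONH2): amide, 1 C=O (running total 4).
CH(COCH3): ketone, 1 C=O (running total 5).
CH2COOCH2: ester, 1 C=O (running total 6).
CO: ketone, 1 C=O (running total 7).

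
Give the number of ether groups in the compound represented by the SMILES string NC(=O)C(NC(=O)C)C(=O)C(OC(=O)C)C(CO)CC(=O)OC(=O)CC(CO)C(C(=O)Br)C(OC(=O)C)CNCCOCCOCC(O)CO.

Working along the chain:
  H2NCO: –C(=O)NH2: carbonyl C bonded to C and to N → amide (the N is not a separate amine).
  CH(NHCOCH3): pendant –NHC(=O)CH3: N bonded to a carbonyl → amide (not amine).
  CO: –C(=O)– with carbon on both sides → ketone.
  CH(OCOCH3): pendant –OC(=O)CH3: an acyloxy group → ester.
  CH(CH2OH): pendant –CH2OH on an sp³ backbone C → alcohol.
  CH2CO-O-COCH2: two acyl groups sharing one oxygen, –C(=O)–O–C(=O)– → anhydride.
  CH(CH2OH): pendant –CH2OH on an sp³ backbone C → alcohol.
  CH(COBr): pendant –C(=O)X: carbonyl C bonded to C and halogen → acyl halide.
  CH(OCOCH3): pendant –OC(=O)CH3: an acyloxy group → ester.
  CH2NHCH2: C–N–C with sp³ carbons and no adjacent C=O → amine (secondary).
  CH2OCH2: C–O–C with sp³ carbons on both sides and no adjacent C=O → ether.
  CH2OCH2: C–O–C with sp³ carbons on both sides and no adjacent C=O → ether.
  CH(OH): –OH on an sp³ carbon → alcohol (secondary).
  CH2OH: –OH on an sp³ carbon → alcohol.
Ether appears at: CH2OCH2, CH2OCH2 → 2.

2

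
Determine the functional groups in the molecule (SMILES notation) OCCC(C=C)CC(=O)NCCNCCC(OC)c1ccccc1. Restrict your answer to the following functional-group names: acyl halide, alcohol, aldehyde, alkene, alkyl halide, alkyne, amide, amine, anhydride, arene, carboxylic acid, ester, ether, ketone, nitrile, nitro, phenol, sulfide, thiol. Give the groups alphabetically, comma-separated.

HO– on an sp³ carbon → alcohol.
pendant –CH=CH2: C=C double bond → alkene.
–C(=O)–N– linkage → amide (the N is not an amine).
C–N–C with sp³ carbons and no adjacent C=O → amine (secondary).
pendant –OCH3: C–O–C with sp³ C, no adjacent C=O → ether.
–C6H5 phenyl ring → arene.

alcohol, alkene, amide, amine, arene, ether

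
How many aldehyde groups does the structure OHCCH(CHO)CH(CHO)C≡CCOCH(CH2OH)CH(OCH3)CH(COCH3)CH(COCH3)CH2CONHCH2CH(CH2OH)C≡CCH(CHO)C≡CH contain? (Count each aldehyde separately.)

terminal –CHO: carbonyl C bonded to H and C → aldehyde.
pendant –CHO: carbonyl C bonded to C and H → aldehyde.
pendant –CHO: carbonyl C bonded to C and H → aldehyde.
C≡C triple bond → alkyne.
–C(=O)– with carbon on both sides → ketone.
pendant –CH2OH on an sp³ backbone C → alcohol.
pendant –OCH3: C–O–C with sp³ C, no adjacent C=O → ether.
pendant –COCH3: carbonyl C bonded to two carbons → ketone.
pendant –COCH3: carbonyl C bonded to two carbons → ketone.
–C(=O)–N– linkage → amide (the N is not an amine).
pendant –CH2OH on an sp³ backbone C → alcohol.
C≡C triple bond → alkyne.
pendant –CHO: carbonyl C bonded to C and H → aldehyde.
C≡C triple bond → alkyne.
Aldehyde appears at: OHC, CH(CHO), CH(CHO), CH(CHO) → 4.

4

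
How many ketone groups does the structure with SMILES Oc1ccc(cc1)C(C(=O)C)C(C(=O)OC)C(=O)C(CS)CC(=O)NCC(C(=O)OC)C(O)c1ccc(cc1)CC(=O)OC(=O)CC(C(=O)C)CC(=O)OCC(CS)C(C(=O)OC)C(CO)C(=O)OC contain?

–OH attached directly to an aromatic ring → phenol (not alcohol); the ring itself is an arene.
pendant –COCH3: carbonyl C bonded to two carbons → ketone.
pendant –COOCH3: carbonyl C bonded to C and –OCH3 → ester.
–C(=O)– with carbon on both sides → ketone.
pendant –CH2SH → thiol.
–C(=O)–N– linkage → amide (the N is not an amine).
pendant –COOCH3: carbonyl C bonded to C and –OCH3 → ester.
–OH on an sp³ carbon → alcohol (secondary).
para-disubstituted benzene ring → arene.
two acyl groups sharing one oxygen, –C(=O)–O–C(=O)– → anhydride.
pendant –COCH3: carbonyl C bonded to two carbons → ketone.
–C(=O)–O–C with C on the carbonyl side → ester.
pendant –CH2SH → thiol.
pendant –COOCH3: carbonyl C bonded to C and –OCH3 → ester.
pendant –CH2OH on an sp³ backbone C → alcohol.
–C(=O)OCH3: carbonyl C bonded to C and to –OCH3 → ester (not ketone + ether).
Ketone appears at: CH(COCH3), CO, CH(COCH3) → 3.

3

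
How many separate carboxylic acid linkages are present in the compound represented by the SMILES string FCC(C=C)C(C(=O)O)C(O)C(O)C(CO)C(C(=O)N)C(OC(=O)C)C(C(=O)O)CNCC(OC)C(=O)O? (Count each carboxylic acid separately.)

3

Working along the chain:
  FCH2: halogen on an sp³ carbon → alkyl halide.
  CH(CH=CH2): pendant –CH=CH2: C=C double bond → alkene.
  CH(COOH): pendant –COOH: carbonyl C bonded to C and –OH → carboxylic acid.
  CH(OH): –OH on an sp³ carbon → alcohol (secondary).
  CH(OH): –OH on an sp³ carbon → alcohol (secondary).
  CH(CH2OH): pendant –CH2OH on an sp³ backbone C → alcohol.
  CH(CONH2): pendant –CONH2: carbonyl C bonded to C and N → amide.
  CH(OCOCH3): pendant –OC(=O)CH3: an acyloxy group → ester.
  CH(COOH): pendant –COOH: carbonyl C bonded to C and –OH → carboxylic acid.
  CH2NHCH2: C–N–C with sp³ carbons and no adjacent C=O → amine (secondary).
  CH(OCH3): pendant –OCH3: C–O–C with sp³ C, no adjacent C=O → ether.
  COOH: –COOH: carbonyl C bonded to –OH and C → carboxylic acid (the –OH is not a separate alcohol).
Carboxylic acid appears at: CH(COOH), CH(COOH), COOH → 3.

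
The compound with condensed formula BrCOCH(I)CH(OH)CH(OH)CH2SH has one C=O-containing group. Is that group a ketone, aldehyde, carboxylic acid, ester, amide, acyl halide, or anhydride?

acyl halide

The carbonyl is in the BrCO segment: –C(=O)Br: carbonyl C bonded to C and to a halogen → acyl halide (not alkyl halide).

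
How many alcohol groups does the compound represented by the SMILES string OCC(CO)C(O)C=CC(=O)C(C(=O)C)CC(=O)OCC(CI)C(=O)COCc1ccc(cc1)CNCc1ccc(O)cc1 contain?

3

Taking each segment in turn:
  HOCH2: HO– on an sp³ carbon → alcohol.
  CH(CH2OH): pendant –CH2OH on an sp³ backbone C → alcohol.
  CH(OH): –OH on an sp³ carbon → alcohol (secondary).
  CH=CH: C=C double bond → alkene.
  CO: –C(=O)– with carbon on both sides → ketone.
  CH(COCH3): pendant –COCH3: carbonyl C bonded to two carbons → ketone.
  CH2COOCH2: –C(=O)–O–C with C on the carbonyl side → ester.
  CH(CH2I): pendant –CH2X: halogen on sp³ carbon → alkyl halide.
  CO: –C(=O)– with carbon on both sides → ketone.
  CH2OCH2: C–O–C with sp³ carbons on both sides and no adjacent C=O → ether.
  C6H4: para-disubstituted benzene ring → arene.
  CH2NHCH2: C–N–C with sp³ carbons and no adjacent C=O → amine (secondary).
  C6H4OH: –OH attached directly to an aromatic ring → phenol (not alcohol); the ring itself is an arene.
Alcohol appears at: HOCH2, CH(CH2OH), CH(OH) → 3.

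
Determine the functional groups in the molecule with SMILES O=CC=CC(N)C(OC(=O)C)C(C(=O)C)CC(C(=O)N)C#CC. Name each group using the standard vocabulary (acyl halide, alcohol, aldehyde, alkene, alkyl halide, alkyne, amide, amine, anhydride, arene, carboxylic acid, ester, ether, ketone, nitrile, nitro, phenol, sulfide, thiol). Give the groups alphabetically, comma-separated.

aldehyde, alkene, alkyne, amide, amine, ester, ketone

Working along the chain:
  OHC: terminal –CHO: carbonyl C bonded to H and C → aldehyde.
  CH=CH: C=C double bond → alkene.
  CH(NH2): –NH2 on an sp³ carbon with no adjacent C=O → amine.
  CH(OCOCH3): pendant –OC(=O)CH3: an acyloxy group → ester.
  CH(COCH3): pendant –COCH3: carbonyl C bonded to two carbons → ketone.
  CH(CONH2): pendant –CONH2: carbonyl C bonded to C and N → amide.
  C≡C: C≡C triple bond → alkyne.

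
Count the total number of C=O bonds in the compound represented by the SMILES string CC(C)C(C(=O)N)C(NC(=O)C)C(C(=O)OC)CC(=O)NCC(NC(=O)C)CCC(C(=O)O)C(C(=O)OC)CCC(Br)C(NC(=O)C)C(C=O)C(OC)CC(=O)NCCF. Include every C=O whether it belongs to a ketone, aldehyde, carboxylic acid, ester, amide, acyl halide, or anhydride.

10

CH(CONH2): amide, 1 C=O (running total 1).
CH(NHCOCH3): amide, 1 C=O (running total 2).
CH(COOCH3): ester, 1 C=O (running total 3).
CH2CONHCH2: amide, 1 C=O (running total 4).
CH(NHCOCH3): amide, 1 C=O (running total 5).
CH(COOH): carboxylic acid, 1 C=O (running total 6).
CH(COOCH3): ester, 1 C=O (running total 7).
CH(NHCOCH3): amide, 1 C=O (running total 8).
CH(CHO): aldehyde, 1 C=O (running total 9).
CH2CONHCH2: amide, 1 C=O (running total 10).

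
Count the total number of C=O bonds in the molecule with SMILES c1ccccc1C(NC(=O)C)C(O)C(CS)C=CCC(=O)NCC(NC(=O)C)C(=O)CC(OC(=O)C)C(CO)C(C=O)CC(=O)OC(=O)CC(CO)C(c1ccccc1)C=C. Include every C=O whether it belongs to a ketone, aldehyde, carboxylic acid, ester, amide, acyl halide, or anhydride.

8

CH(NHCOCH3): amide, 1 C=O (running total 1).
CH2CONHCH2: amide, 1 C=O (running total 2).
CH(NHCOCH3): amide, 1 C=O (running total 3).
CO: ketone, 1 C=O (running total 4).
CH(OCOCH3): ester, 1 C=O (running total 5).
CH(CHO): aldehyde, 1 C=O (running total 6).
CH2CO-O-COCH2: anhydride, 2 C=O (running total 8).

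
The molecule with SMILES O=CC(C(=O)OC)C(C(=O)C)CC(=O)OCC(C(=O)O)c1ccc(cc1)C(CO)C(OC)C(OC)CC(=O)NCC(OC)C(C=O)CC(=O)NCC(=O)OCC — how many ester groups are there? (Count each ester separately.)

3

Taking each segment in turn:
  OHC: terminal –CHO: carbonyl C bonded to H and C → aldehyde.
  CH(COOCH3): pendant –COOCH3: carbonyl C bonded to C and –OCH3 → ester.
  CH(COCH3): pendant –COCH3: carbonyl C bonded to two carbons → ketone.
  CH2COOCH2: –C(=O)–O–C with C on the carbonyl side → ester.
  CH(COOH): pendant –COOH: carbonyl C bonded to C and –OH → carboxylic acid.
  C6H4: para-disubstituted benzene ring → arene.
  CH(CH2OH): pendant –CH2OH on an sp³ backbone C → alcohol.
  CH(OCH3): pendant –OCH3: C–O–C with sp³ C, no adjacent C=O → ether.
  CH(OCH3): pendant –OCH3: C–O–C with sp³ C, no adjacent C=O → ether.
  CH2CONHCH2: –C(=O)–N– linkage → amide (the N is not an amine).
  CH(OCH3): pendant –OCH3: C–O–C with sp³ C, no adjacent C=O → ether.
  CH(CHO): pendant –CHO: carbonyl C bonded to C and H → aldehyde.
  CH2CONHCH2: –C(=O)–N– linkage → amide (the N is not an amine).
  COOCH2CH3: –C(=O)OCH2CH3: carbonyl C bonded to C and to –OEt → ester.
Ester appears at: CH(COOCH3), CH2COOCH2, COOCH2CH3 → 3.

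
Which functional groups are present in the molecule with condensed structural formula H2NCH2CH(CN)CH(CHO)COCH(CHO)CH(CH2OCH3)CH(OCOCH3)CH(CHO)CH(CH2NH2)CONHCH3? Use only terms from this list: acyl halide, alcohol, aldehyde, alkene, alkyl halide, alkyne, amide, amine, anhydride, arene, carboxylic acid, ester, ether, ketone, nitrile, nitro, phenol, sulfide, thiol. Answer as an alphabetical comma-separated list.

Working along the chain:
  H2NCH2: –NH2 on an sp³ carbon with no adjacent C=O → amine.
  CH(CN): pendant –C≡N: nitrile.
  CH(CHO): pendant –CHO: carbonyl C bonded to C and H → aldehyde.
  CO: –C(=O)– with carbon on both sides → ketone.
  CH(CHO): pendant –CHO: carbonyl C bonded to C and H → aldehyde.
  CH(CH2OCH3): pendant –CH2OCH3: C–O–C linkage → ether.
  CH(OCOCH3): pendant –OC(=O)CH3: an acyloxy group → ester.
  CH(CHO): pendant –CHO: carbonyl C bonded to C and H → aldehyde.
  CH(CH2NH2): pendant –CH2NH2: N on sp³ C, no adjacent C=O → amine.
  CONHCH3: –C(=O)NHCH3: carbonyl C bonded to C and to N → amide (the N is not an amine).

aldehyde, amide, amine, ester, ether, ketone, nitrile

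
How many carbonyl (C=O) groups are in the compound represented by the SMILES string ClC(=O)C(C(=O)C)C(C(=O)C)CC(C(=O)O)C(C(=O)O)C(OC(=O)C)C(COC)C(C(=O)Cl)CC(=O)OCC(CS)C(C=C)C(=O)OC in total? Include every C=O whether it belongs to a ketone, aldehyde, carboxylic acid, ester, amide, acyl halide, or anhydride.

ClCO: acyl halide, 1 C=O (running total 1).
CH(COCH3): ketone, 1 C=O (running total 2).
CH(COCH3): ketone, 1 C=O (running total 3).
CH(COOH): carboxylic acid, 1 C=O (running total 4).
CH(COOH): carboxylic acid, 1 C=O (running total 5).
CH(OCOCH3): ester, 1 C=O (running total 6).
CH(COCl): acyl halide, 1 C=O (running total 7).
CH2COOCH2: ester, 1 C=O (running total 8).
COOCH3: ester, 1 C=O (running total 9).

9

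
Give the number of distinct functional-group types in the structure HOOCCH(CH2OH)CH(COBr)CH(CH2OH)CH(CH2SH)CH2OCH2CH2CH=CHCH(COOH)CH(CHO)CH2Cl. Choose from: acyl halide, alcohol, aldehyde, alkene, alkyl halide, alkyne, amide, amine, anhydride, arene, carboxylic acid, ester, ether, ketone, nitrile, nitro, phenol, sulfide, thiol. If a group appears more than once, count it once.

8

–COOH: carbonyl C bonded to –OH and C → carboxylic acid (the –OH is not a separate alcohol).
pendant –CH2OH on an sp³ backbone C → alcohol.
pendant –C(=O)X: carbonyl C bonded to C and halogen → acyl halide.
pendant –CH2OH on an sp³ backbone C → alcohol.
pendant –CH2SH → thiol.
C–O–C with sp³ carbons on both sides and no adjacent C=O → ether.
C=C double bond → alkene.
pendant –COOH: carbonyl C bonded to C and –OH → carboxylic acid.
pendant –CHO: carbonyl C bonded to C and H → aldehyde.
halogen on an sp³ carbon → alkyl halide.
Distinct types present: acyl halide, alcohol, aldehyde, alkene, alkyl halide, carboxylic acid, ether, thiol.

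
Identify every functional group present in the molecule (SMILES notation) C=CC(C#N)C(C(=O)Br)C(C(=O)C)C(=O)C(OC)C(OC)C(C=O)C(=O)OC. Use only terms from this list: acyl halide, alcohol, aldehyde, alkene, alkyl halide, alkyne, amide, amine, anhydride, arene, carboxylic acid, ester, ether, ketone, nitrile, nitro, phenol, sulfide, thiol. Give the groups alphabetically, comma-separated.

acyl halide, aldehyde, alkene, ester, ether, ketone, nitrile

Taking each segment in turn:
  CH2=CH: C=C double bond → alkene.
  CH(CN): pendant –C≡N: nitrile.
  CH(COBr): pendant –C(=O)X: carbonyl C bonded to C and halogen → acyl halide.
  CH(COCH3): pendant –COCH3: carbonyl C bonded to two carbons → ketone.
  CO: –C(=O)– with carbon on both sides → ketone.
  CH(OCH3): pendant –OCH3: C–O–C with sp³ C, no adjacent C=O → ether.
  CH(OCH3): pendant –OCH3: C–O–C with sp³ C, no adjacent C=O → ether.
  CH(CHO): pendant –CHO: carbonyl C bonded to C and H → aldehyde.
  COOCH3: –C(=O)OCH3: carbonyl C bonded to C and to –OCH3 → ester (not ketone + ether).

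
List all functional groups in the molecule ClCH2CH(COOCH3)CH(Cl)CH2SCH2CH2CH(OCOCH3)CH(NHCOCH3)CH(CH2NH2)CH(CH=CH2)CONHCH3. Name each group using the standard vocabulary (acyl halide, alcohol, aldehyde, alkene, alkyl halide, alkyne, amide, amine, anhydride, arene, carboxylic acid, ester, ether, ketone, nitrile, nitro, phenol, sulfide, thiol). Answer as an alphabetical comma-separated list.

alkene, alkyl halide, amide, amine, ester, sulfide

Working along the chain:
  ClCH2: halogen on an sp³ carbon → alkyl halide.
  CH(COOCH3): pendant –COOCH3: carbonyl C bonded to C and –OCH3 → ester.
  CH(Cl): halogen on an sp³ carbon → alkyl halide.
  CH2SCH2: C–S–C linkage → sulfide (thioether).
  CH(OCOCH3): pendant –OC(=O)CH3: an acyloxy group → ester.
  CH(NHCOCH3): pendant –NHC(=O)CH3: N bonded to a carbonyl → amide (not amine).
  CH(CH2NH2): pendant –CH2NH2: N on sp³ C, no adjacent C=O → amine.
  CH(CH=CH2): pendant –CH=CH2: C=C double bond → alkene.
  CONHCH3: –C(=O)NHCH3: carbonyl C bonded to C and to N → amide (the N is not an amine).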